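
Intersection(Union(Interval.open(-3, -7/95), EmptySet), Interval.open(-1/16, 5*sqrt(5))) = EmptySet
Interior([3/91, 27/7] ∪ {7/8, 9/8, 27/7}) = (3/91, 27/7)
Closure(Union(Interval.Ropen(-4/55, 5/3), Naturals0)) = Union(Complement(Naturals0, Interval.open(-4/55, 5/3)), Interval(-4/55, 5/3), Naturals0)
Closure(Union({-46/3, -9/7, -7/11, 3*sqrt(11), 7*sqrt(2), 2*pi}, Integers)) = Union({-46/3, -9/7, -7/11, 3*sqrt(11), 7*sqrt(2), 2*pi}, Integers)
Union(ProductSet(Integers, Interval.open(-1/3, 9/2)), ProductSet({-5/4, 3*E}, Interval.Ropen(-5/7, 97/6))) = Union(ProductSet({-5/4, 3*E}, Interval.Ropen(-5/7, 97/6)), ProductSet(Integers, Interval.open(-1/3, 9/2)))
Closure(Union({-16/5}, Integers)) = Union({-16/5}, Integers)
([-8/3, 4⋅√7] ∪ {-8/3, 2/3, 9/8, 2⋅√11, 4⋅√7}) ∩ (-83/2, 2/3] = [-8/3, 2/3]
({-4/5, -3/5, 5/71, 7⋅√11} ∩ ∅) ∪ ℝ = ℝ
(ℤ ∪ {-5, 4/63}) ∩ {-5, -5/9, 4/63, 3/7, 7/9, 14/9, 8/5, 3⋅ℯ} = {-5, 4/63}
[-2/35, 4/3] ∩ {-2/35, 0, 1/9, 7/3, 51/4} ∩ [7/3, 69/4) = ∅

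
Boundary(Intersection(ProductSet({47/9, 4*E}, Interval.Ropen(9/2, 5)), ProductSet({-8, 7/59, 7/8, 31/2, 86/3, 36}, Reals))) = EmptySet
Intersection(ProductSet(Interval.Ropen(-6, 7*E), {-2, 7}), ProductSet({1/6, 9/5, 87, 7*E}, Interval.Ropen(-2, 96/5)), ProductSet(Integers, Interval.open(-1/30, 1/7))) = EmptySet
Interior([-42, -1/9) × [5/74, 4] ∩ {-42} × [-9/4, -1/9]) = ∅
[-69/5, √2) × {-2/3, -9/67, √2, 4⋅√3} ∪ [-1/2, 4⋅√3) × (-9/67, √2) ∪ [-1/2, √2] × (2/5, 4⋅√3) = ([-1/2, √2] × (2/5, 4⋅√3)) ∪ ([-1/2, 4⋅√3) × (-9/67, √2)) ∪ ([-69/5, √2) × {-2/3, -9/67, √2, 4⋅√3})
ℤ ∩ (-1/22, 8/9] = {0}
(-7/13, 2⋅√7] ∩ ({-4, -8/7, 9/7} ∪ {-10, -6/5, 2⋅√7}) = {9/7, 2⋅√7}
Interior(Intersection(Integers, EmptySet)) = EmptySet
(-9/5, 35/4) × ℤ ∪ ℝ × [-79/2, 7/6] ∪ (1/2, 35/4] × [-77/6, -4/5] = ((-9/5, 35/4) × ℤ) ∪ (ℝ × [-79/2, 7/6])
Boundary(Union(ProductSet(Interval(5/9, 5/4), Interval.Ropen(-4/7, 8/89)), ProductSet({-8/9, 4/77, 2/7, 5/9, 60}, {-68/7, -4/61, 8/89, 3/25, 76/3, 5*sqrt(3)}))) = Union(ProductSet({5/9, 5/4}, Interval(-4/7, 8/89)), ProductSet({-8/9, 4/77, 2/7, 5/9, 60}, {-68/7, -4/61, 8/89, 3/25, 76/3, 5*sqrt(3)}), ProductSet(Interval(5/9, 5/4), {-4/7, 8/89}))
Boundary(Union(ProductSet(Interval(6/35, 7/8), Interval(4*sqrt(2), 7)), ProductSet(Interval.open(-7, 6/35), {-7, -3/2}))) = Union(ProductSet({6/35, 7/8}, Interval(4*sqrt(2), 7)), ProductSet(Interval(-7, 6/35), {-7, -3/2}), ProductSet(Interval(6/35, 7/8), {7, 4*sqrt(2)}))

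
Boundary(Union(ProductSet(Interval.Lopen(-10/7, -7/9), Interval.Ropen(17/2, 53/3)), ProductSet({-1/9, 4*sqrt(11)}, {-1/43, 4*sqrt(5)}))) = Union(ProductSet({-10/7, -7/9}, Interval(17/2, 53/3)), ProductSet({-1/9, 4*sqrt(11)}, {-1/43, 4*sqrt(5)}), ProductSet(Interval(-10/7, -7/9), {17/2, 53/3}))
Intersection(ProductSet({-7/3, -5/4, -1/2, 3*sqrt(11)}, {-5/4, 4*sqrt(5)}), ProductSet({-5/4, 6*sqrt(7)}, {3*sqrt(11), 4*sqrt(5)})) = ProductSet({-5/4}, {4*sqrt(5)})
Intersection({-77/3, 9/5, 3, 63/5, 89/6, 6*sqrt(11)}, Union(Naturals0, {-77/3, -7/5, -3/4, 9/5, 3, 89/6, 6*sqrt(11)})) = {-77/3, 9/5, 3, 89/6, 6*sqrt(11)}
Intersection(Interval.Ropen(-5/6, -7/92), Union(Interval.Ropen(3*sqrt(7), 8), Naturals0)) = EmptySet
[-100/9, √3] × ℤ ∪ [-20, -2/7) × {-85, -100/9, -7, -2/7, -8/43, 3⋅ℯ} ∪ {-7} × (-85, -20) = ({-7} × (-85, -20)) ∪ ([-100/9, √3] × ℤ) ∪ ([-20, -2/7) × {-85, -100/9, -7, -2/7, -8/43, 3⋅ℯ})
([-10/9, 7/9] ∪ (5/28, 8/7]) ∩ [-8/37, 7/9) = [-8/37, 7/9)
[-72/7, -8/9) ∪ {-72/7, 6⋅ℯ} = [-72/7, -8/9) ∪ {6⋅ℯ}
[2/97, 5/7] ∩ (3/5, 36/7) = (3/5, 5/7]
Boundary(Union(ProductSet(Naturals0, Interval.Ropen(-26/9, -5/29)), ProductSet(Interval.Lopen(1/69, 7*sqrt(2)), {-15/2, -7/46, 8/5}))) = Union(ProductSet(Interval(1/69, 7*sqrt(2)), {-15/2, -7/46, 8/5}), ProductSet(Naturals0, Interval(-26/9, -5/29)))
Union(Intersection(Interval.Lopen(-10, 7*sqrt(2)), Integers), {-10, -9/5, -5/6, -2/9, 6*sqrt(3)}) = Union({-10, -9/5, -5/6, -2/9, 6*sqrt(3)}, Range(-9, 10, 1))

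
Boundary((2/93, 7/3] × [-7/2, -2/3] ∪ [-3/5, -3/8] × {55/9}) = ([-3/5, -3/8] × {55/9}) ∪ ({2/93, 7/3} × [-7/2, -2/3]) ∪ ([2/93, 7/3] × {-7/2, -2/3})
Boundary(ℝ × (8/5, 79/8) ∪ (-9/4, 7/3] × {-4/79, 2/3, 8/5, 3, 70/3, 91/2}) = (ℝ × {8/5, 79/8}) ∪ ([-9/4, 7/3] × {-4/79, 2/3, 8/5, 70/3, 91/2})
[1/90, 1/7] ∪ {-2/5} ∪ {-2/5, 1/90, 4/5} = {-2/5, 4/5} ∪ [1/90, 1/7]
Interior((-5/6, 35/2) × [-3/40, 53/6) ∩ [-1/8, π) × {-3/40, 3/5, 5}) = ∅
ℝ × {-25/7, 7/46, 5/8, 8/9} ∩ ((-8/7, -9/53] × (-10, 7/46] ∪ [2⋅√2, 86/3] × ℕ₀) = (-8/7, -9/53] × {-25/7, 7/46}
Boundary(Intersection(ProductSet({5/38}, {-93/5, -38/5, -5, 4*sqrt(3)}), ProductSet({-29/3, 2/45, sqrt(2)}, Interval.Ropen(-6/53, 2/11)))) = EmptySet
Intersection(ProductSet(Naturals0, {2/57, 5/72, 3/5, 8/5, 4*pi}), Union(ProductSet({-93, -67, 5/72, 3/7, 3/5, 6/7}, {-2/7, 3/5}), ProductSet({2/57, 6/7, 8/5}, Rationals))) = EmptySet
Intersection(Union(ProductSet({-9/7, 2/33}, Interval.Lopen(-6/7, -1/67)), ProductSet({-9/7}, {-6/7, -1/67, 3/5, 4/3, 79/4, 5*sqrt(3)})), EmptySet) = EmptySet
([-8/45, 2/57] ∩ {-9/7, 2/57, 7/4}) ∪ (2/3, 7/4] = {2/57} ∪ (2/3, 7/4]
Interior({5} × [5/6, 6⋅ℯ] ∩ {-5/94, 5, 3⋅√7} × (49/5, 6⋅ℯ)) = ∅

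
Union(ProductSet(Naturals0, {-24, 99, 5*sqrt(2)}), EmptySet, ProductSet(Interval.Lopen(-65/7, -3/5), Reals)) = Union(ProductSet(Interval.Lopen(-65/7, -3/5), Reals), ProductSet(Naturals0, {-24, 99, 5*sqrt(2)}))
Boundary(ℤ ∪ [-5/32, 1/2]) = {-5/32, 1/2} ∪ (ℤ \ (-5/32, 1/2))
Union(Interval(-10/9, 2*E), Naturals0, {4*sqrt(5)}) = Union({4*sqrt(5)}, Interval(-10/9, 2*E), Naturals0)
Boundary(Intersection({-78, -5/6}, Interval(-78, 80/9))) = {-78, -5/6}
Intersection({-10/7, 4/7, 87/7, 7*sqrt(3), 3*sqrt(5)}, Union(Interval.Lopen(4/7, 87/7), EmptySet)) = {87/7, 7*sqrt(3), 3*sqrt(5)}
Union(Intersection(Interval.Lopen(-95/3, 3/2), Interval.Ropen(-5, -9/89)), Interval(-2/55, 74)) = Union(Interval.Ropen(-5, -9/89), Interval(-2/55, 74))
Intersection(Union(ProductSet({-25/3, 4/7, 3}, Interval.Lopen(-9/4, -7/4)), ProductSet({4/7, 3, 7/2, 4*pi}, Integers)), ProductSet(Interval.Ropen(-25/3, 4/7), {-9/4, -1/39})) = EmptySet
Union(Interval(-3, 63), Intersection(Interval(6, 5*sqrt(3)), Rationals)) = Union(Intersection(Interval(6, 5*sqrt(3)), Rationals), Interval(-3, 63))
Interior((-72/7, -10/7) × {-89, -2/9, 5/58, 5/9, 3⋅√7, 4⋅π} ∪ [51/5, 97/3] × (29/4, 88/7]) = (51/5, 97/3) × (29/4, 88/7)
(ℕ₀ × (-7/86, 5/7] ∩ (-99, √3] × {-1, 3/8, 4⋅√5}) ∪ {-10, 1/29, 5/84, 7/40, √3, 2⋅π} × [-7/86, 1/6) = ({0, 1} × {3/8}) ∪ ({-10, 1/29, 5/84, 7/40, √3, 2⋅π} × [-7/86, 1/6))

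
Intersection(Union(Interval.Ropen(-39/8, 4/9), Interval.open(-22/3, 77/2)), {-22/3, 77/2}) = EmptySet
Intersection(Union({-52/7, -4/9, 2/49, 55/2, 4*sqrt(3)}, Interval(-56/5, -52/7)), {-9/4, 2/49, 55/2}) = {2/49, 55/2}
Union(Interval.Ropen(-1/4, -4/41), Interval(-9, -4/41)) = Interval(-9, -4/41)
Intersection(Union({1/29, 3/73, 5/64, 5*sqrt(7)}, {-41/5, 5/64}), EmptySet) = EmptySet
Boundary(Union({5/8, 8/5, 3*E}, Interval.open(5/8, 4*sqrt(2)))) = {5/8, 4*sqrt(2), 3*E}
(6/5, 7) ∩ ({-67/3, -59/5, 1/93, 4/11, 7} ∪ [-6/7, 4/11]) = ∅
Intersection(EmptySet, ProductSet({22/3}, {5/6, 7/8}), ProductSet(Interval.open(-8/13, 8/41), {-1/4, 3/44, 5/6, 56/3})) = EmptySet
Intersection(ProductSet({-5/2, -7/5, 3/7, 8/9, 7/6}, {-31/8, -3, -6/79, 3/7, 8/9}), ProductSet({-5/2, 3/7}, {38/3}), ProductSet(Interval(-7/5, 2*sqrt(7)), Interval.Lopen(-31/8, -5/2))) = EmptySet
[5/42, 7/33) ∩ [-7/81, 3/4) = [5/42, 7/33)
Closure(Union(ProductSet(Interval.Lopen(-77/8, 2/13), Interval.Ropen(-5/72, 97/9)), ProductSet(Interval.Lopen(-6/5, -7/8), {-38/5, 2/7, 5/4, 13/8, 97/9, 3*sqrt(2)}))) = Union(ProductSet({-77/8, 2/13}, Interval(-5/72, 97/9)), ProductSet(Interval(-77/8, 2/13), {-5/72, 97/9}), ProductSet(Interval.Lopen(-77/8, 2/13), Interval.Ropen(-5/72, 97/9)), ProductSet(Interval(-6/5, -7/8), {-38/5, 97/9}), ProductSet(Interval.Lopen(-6/5, -7/8), {-38/5, 2/7, 5/4, 13/8, 97/9, 3*sqrt(2)}))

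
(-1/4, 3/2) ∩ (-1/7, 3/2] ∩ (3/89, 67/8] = (3/89, 3/2)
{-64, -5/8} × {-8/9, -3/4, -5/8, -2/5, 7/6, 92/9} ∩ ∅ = ∅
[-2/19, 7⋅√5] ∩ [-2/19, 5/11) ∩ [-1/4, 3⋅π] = [-2/19, 5/11)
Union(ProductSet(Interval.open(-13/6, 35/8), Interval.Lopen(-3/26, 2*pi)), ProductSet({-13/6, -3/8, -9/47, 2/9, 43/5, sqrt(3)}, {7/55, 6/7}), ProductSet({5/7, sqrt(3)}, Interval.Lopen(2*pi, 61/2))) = Union(ProductSet({5/7, sqrt(3)}, Interval.Lopen(2*pi, 61/2)), ProductSet({-13/6, -3/8, -9/47, 2/9, 43/5, sqrt(3)}, {7/55, 6/7}), ProductSet(Interval.open(-13/6, 35/8), Interval.Lopen(-3/26, 2*pi)))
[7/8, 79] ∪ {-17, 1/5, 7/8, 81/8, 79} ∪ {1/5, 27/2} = {-17, 1/5} ∪ [7/8, 79]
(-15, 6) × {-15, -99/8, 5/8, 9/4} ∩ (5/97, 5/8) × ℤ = (5/97, 5/8) × {-15}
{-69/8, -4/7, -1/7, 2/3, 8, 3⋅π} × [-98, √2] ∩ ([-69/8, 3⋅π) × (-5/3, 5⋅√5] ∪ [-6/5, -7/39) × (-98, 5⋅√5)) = ({-4/7} × (-98, √2]) ∪ ({-69/8, -4/7, -1/7, 2/3, 8} × (-5/3, √2])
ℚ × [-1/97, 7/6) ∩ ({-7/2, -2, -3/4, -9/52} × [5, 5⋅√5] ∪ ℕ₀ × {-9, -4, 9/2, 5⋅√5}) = ∅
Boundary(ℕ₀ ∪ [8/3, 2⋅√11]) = {8/3, 2⋅√11} ∪ (ℕ₀ \ (8/3, 2⋅√11))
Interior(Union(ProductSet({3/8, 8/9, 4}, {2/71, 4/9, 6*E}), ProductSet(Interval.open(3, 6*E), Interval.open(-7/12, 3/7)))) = ProductSet(Interval.open(3, 6*E), Interval.open(-7/12, 3/7))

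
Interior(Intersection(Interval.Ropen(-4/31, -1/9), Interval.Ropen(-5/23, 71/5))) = Interval.open(-4/31, -1/9)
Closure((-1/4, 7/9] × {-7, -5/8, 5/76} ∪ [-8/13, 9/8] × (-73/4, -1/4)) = ([-1/4, 7/9] × {5/76}) ∪ ((-1/4, 7/9] × {-7, -5/8, 5/76}) ∪ ([-8/13, 9/8] × [-73/4, -1/4])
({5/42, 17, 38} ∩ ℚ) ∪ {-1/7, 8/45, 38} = {-1/7, 5/42, 8/45, 17, 38}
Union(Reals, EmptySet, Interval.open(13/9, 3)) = Interval(-oo, oo)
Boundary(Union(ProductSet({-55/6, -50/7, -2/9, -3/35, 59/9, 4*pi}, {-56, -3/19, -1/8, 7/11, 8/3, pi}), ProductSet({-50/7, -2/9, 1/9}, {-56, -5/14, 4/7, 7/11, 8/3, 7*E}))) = Union(ProductSet({-50/7, -2/9, 1/9}, {-56, -5/14, 4/7, 7/11, 8/3, 7*E}), ProductSet({-55/6, -50/7, -2/9, -3/35, 59/9, 4*pi}, {-56, -3/19, -1/8, 7/11, 8/3, pi}))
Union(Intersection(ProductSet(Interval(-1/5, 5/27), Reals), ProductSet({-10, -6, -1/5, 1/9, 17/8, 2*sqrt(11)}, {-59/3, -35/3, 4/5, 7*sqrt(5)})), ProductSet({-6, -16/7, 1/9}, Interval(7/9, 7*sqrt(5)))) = Union(ProductSet({-1/5, 1/9}, {-59/3, -35/3, 4/5, 7*sqrt(5)}), ProductSet({-6, -16/7, 1/9}, Interval(7/9, 7*sqrt(5))))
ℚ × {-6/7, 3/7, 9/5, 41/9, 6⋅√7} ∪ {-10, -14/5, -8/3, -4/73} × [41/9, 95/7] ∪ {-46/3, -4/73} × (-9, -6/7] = ({-46/3, -4/73} × (-9, -6/7]) ∪ ({-10, -14/5, -8/3, -4/73} × [41/9, 95/7]) ∪ (ℚ × {-6/7, 3/7, 9/5, 41/9, 6⋅√7})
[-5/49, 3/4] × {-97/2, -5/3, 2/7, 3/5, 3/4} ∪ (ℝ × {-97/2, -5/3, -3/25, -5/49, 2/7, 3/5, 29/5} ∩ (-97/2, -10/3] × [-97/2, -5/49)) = ((-97/2, -10/3] × {-97/2, -5/3, -3/25}) ∪ ([-5/49, 3/4] × {-97/2, -5/3, 2/7, 3/5, 3/4})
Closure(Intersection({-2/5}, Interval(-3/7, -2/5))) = {-2/5}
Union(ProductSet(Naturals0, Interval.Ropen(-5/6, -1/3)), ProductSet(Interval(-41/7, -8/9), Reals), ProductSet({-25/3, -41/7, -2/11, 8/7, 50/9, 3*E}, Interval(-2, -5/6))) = Union(ProductSet({-25/3, -41/7, -2/11, 8/7, 50/9, 3*E}, Interval(-2, -5/6)), ProductSet(Interval(-41/7, -8/9), Reals), ProductSet(Naturals0, Interval.Ropen(-5/6, -1/3)))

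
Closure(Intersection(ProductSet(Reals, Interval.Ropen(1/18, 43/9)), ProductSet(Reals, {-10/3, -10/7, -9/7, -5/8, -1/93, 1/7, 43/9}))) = ProductSet(Reals, {1/7})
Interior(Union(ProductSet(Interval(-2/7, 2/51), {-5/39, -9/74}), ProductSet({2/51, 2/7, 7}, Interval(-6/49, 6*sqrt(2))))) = EmptySet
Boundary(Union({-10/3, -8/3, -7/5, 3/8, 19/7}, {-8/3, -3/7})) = {-10/3, -8/3, -7/5, -3/7, 3/8, 19/7}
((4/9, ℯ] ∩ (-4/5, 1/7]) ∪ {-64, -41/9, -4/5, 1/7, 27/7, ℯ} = {-64, -41/9, -4/5, 1/7, 27/7, ℯ}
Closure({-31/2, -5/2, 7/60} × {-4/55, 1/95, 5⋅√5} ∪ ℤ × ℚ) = (ℤ × ℝ) ∪ ({-31/2, -5/2, 7/60} × {-4/55, 1/95, 5⋅√5})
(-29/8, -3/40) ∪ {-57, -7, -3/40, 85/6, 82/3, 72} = {-57, -7, 85/6, 82/3, 72} ∪ (-29/8, -3/40]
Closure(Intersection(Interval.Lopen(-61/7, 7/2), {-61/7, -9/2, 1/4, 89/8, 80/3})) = {-9/2, 1/4}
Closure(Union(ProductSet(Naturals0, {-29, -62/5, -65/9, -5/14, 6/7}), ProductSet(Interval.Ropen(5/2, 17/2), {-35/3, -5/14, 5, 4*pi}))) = Union(ProductSet(Interval(5/2, 17/2), {-35/3, -5/14, 5, 4*pi}), ProductSet(Naturals0, {-29, -62/5, -65/9, -5/14, 6/7}))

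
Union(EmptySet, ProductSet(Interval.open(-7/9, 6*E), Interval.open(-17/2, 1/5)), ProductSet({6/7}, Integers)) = Union(ProductSet({6/7}, Integers), ProductSet(Interval.open(-7/9, 6*E), Interval.open(-17/2, 1/5)))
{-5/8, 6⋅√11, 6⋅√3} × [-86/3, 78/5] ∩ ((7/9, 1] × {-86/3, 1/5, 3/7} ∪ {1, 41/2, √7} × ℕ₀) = ∅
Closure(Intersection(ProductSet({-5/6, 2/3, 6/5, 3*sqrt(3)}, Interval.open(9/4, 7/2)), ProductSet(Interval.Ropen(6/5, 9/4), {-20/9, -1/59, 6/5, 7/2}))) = EmptySet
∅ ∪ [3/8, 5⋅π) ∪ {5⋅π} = [3/8, 5⋅π]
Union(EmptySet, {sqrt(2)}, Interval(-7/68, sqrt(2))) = Interval(-7/68, sqrt(2))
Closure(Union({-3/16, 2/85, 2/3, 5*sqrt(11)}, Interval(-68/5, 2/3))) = Union({5*sqrt(11)}, Interval(-68/5, 2/3))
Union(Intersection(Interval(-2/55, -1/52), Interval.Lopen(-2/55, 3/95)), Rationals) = Union(Interval(-2/55, -1/52), Rationals)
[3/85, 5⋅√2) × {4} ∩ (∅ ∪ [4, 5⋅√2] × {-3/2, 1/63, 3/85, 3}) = ∅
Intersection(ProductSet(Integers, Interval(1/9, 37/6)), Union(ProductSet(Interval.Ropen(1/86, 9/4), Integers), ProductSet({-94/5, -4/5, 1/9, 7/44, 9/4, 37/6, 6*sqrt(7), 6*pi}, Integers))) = ProductSet(Range(1, 3, 1), Range(1, 7, 1))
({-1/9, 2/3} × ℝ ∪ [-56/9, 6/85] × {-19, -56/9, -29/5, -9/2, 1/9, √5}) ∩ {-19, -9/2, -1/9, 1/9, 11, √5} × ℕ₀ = {-1/9} × ℕ₀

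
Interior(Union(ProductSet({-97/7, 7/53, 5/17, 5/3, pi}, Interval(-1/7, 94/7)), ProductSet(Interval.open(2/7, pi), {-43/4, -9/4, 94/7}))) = EmptySet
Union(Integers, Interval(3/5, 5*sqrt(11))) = Union(Integers, Interval(3/5, 5*sqrt(11)))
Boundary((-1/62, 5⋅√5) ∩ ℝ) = {-1/62, 5⋅√5}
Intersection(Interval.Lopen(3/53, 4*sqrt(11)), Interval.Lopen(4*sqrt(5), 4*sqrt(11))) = Interval.Lopen(4*sqrt(5), 4*sqrt(11))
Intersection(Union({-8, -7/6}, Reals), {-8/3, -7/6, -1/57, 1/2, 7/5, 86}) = {-8/3, -7/6, -1/57, 1/2, 7/5, 86}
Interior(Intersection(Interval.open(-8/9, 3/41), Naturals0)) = EmptySet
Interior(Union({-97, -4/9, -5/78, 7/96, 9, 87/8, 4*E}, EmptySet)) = EmptySet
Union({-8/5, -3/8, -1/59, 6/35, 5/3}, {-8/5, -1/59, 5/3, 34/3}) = {-8/5, -3/8, -1/59, 6/35, 5/3, 34/3}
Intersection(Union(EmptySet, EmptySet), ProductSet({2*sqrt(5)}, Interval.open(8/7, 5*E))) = EmptySet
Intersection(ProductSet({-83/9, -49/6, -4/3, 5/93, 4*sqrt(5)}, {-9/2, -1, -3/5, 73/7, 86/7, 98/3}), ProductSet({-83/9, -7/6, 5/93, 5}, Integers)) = ProductSet({-83/9, 5/93}, {-1})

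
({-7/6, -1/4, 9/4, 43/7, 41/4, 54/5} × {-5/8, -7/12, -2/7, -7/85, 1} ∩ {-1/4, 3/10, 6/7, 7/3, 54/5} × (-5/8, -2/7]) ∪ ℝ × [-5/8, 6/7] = ℝ × [-5/8, 6/7]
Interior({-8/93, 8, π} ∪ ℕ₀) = ∅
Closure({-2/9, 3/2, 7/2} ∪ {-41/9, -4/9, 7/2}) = {-41/9, -4/9, -2/9, 3/2, 7/2}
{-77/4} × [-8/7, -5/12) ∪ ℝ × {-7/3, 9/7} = (ℝ × {-7/3, 9/7}) ∪ ({-77/4} × [-8/7, -5/12))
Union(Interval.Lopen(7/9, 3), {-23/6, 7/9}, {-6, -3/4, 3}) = Union({-6, -23/6, -3/4}, Interval(7/9, 3))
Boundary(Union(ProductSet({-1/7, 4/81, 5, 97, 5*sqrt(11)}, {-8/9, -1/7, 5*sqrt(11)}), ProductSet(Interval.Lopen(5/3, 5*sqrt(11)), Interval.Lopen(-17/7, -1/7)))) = Union(ProductSet({5/3, 5*sqrt(11)}, Interval(-17/7, -1/7)), ProductSet({-1/7, 4/81, 97, 5*sqrt(11)}, {-8/9, -1/7, 5*sqrt(11)}), ProductSet({-1/7, 4/81, 5, 97, 5*sqrt(11)}, {-1/7, 5*sqrt(11)}), ProductSet(Interval(5/3, 5*sqrt(11)), {-17/7, -1/7}))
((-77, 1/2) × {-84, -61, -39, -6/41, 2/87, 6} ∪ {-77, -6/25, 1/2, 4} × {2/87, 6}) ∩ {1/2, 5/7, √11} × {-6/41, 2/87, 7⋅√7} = {1/2} × {2/87}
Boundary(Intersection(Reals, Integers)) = Integers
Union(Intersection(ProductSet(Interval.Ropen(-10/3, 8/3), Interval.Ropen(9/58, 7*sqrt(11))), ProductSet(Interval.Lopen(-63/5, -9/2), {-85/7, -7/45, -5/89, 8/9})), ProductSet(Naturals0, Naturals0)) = ProductSet(Naturals0, Naturals0)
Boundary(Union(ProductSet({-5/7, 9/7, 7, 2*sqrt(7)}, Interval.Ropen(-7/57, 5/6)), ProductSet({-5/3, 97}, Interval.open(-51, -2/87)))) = Union(ProductSet({-5/3, 97}, Interval(-51, -2/87)), ProductSet({-5/7, 9/7, 7, 2*sqrt(7)}, Interval(-7/57, 5/6)))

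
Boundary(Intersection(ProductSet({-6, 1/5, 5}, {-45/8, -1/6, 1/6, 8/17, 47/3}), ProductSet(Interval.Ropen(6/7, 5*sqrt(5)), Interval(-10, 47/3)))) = ProductSet({5}, {-45/8, -1/6, 1/6, 8/17, 47/3})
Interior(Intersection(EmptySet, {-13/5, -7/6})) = EmptySet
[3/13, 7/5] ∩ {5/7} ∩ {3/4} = ∅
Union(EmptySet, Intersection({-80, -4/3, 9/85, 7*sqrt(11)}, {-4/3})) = {-4/3}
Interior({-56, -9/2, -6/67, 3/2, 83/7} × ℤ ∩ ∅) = ∅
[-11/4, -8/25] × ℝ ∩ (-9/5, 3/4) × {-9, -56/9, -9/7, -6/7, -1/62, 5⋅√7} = (-9/5, -8/25] × {-9, -56/9, -9/7, -6/7, -1/62, 5⋅√7}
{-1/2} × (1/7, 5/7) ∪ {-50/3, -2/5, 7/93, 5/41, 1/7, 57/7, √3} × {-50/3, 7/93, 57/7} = ({-1/2} × (1/7, 5/7)) ∪ ({-50/3, -2/5, 7/93, 5/41, 1/7, 57/7, √3} × {-50/3, 7/93, 57/7})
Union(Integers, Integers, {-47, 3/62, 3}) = Union({3/62}, Integers)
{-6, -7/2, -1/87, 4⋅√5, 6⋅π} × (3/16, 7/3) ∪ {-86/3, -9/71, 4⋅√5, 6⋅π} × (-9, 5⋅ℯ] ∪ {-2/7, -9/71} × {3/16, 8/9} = ({-2/7, -9/71} × {3/16, 8/9}) ∪ ({-6, -7/2, -1/87, 4⋅√5, 6⋅π} × (3/16, 7/3)) ∪ ({-86/3, -9/71, 4⋅√5, 6⋅π} × (-9, 5⋅ℯ])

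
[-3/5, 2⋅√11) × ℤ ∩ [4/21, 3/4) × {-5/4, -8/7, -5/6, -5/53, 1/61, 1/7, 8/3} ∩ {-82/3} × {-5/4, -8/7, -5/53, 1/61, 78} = ∅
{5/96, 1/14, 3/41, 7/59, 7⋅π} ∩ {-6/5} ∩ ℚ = ∅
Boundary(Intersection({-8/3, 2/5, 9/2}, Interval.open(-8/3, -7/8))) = EmptySet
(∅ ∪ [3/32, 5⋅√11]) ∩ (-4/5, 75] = [3/32, 5⋅√11]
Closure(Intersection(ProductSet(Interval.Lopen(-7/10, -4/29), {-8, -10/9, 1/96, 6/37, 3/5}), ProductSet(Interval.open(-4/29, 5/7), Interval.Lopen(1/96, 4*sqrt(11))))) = EmptySet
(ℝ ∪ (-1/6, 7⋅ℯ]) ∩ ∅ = ∅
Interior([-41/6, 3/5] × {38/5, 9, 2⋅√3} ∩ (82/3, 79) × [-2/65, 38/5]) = ∅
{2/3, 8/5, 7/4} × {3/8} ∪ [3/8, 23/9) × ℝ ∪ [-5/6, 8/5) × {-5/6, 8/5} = ([3/8, 23/9) × ℝ) ∪ ([-5/6, 8/5) × {-5/6, 8/5})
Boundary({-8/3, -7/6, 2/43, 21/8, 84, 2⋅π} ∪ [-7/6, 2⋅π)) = {-8/3, -7/6, 84, 2⋅π}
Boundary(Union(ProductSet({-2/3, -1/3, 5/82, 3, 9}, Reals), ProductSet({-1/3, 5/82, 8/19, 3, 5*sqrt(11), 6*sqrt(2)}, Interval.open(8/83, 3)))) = Union(ProductSet({-2/3, -1/3, 5/82, 3, 9}, Reals), ProductSet({-1/3, 5/82, 8/19, 3, 5*sqrt(11), 6*sqrt(2)}, Interval(8/83, 3)))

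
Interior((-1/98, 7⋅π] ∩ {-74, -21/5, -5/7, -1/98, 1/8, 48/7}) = ∅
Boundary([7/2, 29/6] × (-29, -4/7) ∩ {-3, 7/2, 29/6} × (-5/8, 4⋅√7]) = {7/2, 29/6} × [-5/8, -4/7]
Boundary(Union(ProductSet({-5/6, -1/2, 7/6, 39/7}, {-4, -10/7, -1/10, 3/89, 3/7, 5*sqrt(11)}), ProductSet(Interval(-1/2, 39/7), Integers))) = Union(ProductSet({-5/6, -1/2, 7/6, 39/7}, {-4, -10/7, -1/10, 3/89, 3/7, 5*sqrt(11)}), ProductSet(Interval(-1/2, 39/7), Integers))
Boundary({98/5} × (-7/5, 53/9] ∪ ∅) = {98/5} × [-7/5, 53/9]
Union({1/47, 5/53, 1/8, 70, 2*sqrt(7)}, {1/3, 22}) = {1/47, 5/53, 1/8, 1/3, 22, 70, 2*sqrt(7)}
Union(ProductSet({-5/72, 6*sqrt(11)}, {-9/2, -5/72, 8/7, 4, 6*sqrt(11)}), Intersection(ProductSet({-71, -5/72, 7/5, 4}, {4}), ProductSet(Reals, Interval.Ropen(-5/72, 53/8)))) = Union(ProductSet({-5/72, 6*sqrt(11)}, {-9/2, -5/72, 8/7, 4, 6*sqrt(11)}), ProductSet({-71, -5/72, 7/5, 4}, {4}))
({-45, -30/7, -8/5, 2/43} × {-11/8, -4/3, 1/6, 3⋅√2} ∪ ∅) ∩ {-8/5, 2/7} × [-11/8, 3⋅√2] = {-8/5} × {-11/8, -4/3, 1/6, 3⋅√2}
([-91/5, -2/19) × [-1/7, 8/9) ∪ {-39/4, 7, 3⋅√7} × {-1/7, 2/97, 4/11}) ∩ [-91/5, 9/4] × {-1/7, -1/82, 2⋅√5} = [-91/5, -2/19) × {-1/7, -1/82}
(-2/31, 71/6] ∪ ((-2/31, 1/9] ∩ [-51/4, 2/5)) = (-2/31, 71/6]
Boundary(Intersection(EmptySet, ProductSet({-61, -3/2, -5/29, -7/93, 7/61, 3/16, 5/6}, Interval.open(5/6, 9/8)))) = EmptySet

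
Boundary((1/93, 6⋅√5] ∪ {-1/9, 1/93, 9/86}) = {-1/9, 1/93, 6⋅√5}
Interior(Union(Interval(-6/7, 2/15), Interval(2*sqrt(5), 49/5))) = Union(Interval.open(-6/7, 2/15), Interval.open(2*sqrt(5), 49/5))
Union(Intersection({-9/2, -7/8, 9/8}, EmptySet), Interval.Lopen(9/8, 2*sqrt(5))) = Interval.Lopen(9/8, 2*sqrt(5))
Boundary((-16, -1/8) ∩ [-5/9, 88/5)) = {-5/9, -1/8}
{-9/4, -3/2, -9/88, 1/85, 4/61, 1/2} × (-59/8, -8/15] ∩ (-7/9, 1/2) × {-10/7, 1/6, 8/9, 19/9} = {-9/88, 1/85, 4/61} × {-10/7}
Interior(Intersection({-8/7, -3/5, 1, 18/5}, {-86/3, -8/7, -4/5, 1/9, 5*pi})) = EmptySet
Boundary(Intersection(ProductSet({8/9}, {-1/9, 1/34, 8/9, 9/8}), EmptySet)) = EmptySet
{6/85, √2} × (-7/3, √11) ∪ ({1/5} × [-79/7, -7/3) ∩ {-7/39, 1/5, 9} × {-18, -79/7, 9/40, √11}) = ({1/5} × {-79/7}) ∪ ({6/85, √2} × (-7/3, √11))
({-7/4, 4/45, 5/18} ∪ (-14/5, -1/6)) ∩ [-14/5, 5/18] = (-14/5, -1/6) ∪ {4/45, 5/18}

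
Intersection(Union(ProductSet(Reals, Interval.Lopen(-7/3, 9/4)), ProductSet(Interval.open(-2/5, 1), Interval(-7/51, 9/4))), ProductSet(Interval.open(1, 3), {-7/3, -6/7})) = ProductSet(Interval.open(1, 3), {-6/7})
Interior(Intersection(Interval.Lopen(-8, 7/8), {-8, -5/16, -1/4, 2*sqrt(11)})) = EmptySet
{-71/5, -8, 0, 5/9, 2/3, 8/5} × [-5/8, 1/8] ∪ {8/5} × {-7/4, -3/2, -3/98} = ({8/5} × {-7/4, -3/2, -3/98}) ∪ ({-71/5, -8, 0, 5/9, 2/3, 8/5} × [-5/8, 1/8])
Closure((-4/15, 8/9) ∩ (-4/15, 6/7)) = [-4/15, 6/7]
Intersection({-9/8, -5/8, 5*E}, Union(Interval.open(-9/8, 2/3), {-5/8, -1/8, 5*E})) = {-5/8, 5*E}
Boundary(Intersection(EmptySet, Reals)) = EmptySet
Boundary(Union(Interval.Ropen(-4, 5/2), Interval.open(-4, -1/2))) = {-4, 5/2}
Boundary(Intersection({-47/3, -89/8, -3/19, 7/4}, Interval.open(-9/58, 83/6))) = {7/4}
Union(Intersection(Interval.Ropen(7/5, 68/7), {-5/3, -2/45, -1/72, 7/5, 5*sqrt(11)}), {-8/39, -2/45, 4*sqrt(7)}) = {-8/39, -2/45, 7/5, 4*sqrt(7)}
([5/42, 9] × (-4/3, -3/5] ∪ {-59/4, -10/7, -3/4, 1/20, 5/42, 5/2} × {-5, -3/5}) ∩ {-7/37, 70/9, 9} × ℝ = {70/9, 9} × (-4/3, -3/5]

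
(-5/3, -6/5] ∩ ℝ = (-5/3, -6/5]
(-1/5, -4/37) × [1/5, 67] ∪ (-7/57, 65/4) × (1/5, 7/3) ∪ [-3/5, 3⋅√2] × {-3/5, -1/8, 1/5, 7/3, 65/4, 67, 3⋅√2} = ((-1/5, -4/37) × [1/5, 67]) ∪ ((-7/57, 65/4) × (1/5, 7/3)) ∪ ([-3/5, 3⋅√2] × {-3/5, -1/8, 1/5, 7/3, 65/4, 67, 3⋅√2})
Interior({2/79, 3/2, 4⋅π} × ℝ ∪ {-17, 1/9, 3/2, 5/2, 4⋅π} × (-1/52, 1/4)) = ∅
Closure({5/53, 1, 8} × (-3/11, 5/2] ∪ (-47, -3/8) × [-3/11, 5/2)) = ([-47, -3/8] × {-3/11, 5/2}) ∪ ((-47, -3/8) × [-3/11, 5/2)) ∪ ({-47, -3/8, 5/53, 1, 8} × [-3/11, 5/2])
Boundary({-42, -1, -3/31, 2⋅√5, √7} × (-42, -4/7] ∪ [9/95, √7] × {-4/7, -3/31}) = ([9/95, √7] × {-4/7, -3/31}) ∪ ({-42, -1, -3/31, 2⋅√5, √7} × [-42, -4/7])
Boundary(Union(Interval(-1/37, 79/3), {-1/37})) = {-1/37, 79/3}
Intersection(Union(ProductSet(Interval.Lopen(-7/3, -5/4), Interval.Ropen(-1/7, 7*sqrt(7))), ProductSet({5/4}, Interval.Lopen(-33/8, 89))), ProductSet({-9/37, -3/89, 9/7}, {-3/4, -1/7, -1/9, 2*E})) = EmptySet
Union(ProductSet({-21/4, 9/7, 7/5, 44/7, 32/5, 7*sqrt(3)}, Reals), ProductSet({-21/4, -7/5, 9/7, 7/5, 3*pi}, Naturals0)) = Union(ProductSet({-21/4, -7/5, 9/7, 7/5, 3*pi}, Naturals0), ProductSet({-21/4, 9/7, 7/5, 44/7, 32/5, 7*sqrt(3)}, Reals))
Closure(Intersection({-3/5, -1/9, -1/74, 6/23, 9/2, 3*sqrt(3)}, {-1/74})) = {-1/74}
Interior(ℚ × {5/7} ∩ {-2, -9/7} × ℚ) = ∅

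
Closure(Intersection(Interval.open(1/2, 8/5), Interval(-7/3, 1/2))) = EmptySet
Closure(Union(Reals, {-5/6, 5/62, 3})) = Reals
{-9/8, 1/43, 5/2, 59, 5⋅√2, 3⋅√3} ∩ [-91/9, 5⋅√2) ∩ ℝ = {-9/8, 1/43, 5/2, 3⋅√3}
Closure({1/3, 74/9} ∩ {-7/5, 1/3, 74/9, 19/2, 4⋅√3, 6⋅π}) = {1/3, 74/9}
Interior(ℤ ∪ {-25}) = ∅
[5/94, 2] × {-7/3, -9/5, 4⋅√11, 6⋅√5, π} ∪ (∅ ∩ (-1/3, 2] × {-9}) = [5/94, 2] × {-7/3, -9/5, 4⋅√11, 6⋅√5, π}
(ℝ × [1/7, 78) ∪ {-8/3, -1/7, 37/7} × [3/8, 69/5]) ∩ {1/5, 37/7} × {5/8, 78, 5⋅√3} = {1/5, 37/7} × {5/8, 5⋅√3}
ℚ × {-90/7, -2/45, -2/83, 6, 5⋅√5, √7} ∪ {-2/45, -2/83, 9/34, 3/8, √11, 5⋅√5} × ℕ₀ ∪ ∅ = ({-2/45, -2/83, 9/34, 3/8, √11, 5⋅√5} × ℕ₀) ∪ (ℚ × {-90/7, -2/45, -2/83, 6, 5⋅√5, √7})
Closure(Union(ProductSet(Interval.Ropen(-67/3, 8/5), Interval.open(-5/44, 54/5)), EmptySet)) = Union(ProductSet({-67/3, 8/5}, Interval(-5/44, 54/5)), ProductSet(Interval(-67/3, 8/5), {-5/44, 54/5}), ProductSet(Interval.Ropen(-67/3, 8/5), Interval.open(-5/44, 54/5)))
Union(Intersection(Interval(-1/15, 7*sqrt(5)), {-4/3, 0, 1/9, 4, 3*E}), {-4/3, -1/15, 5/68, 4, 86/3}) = {-4/3, -1/15, 0, 5/68, 1/9, 4, 86/3, 3*E}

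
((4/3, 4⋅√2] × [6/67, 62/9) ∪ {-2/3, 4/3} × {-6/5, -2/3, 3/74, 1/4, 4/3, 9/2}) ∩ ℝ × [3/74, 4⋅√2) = ({-2/3, 4/3} × {3/74, 1/4, 4/3, 9/2}) ∪ ((4/3, 4⋅√2] × [6/67, 4⋅√2))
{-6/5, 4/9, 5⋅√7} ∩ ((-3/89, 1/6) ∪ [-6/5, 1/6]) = {-6/5}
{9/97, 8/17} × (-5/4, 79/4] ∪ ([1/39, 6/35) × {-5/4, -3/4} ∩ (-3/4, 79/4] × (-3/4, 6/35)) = {9/97, 8/17} × (-5/4, 79/4]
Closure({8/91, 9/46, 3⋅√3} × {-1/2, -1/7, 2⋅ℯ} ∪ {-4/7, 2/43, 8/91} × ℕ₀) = ({-4/7, 2/43, 8/91} × ℕ₀) ∪ ({8/91, 9/46, 3⋅√3} × {-1/2, -1/7, 2⋅ℯ})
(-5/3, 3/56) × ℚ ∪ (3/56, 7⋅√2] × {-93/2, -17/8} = ((-5/3, 3/56) × ℚ) ∪ ((3/56, 7⋅√2] × {-93/2, -17/8})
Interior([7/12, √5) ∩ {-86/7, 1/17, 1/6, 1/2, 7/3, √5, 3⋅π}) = ∅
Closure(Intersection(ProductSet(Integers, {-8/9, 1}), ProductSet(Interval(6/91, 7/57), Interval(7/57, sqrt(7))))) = EmptySet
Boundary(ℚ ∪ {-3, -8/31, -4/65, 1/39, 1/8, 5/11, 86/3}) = ℝ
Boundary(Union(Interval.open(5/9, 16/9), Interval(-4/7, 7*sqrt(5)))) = {-4/7, 7*sqrt(5)}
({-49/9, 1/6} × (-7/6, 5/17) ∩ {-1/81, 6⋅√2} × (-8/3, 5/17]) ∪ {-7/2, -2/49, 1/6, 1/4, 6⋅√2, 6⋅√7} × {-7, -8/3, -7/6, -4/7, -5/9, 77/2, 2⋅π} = {-7/2, -2/49, 1/6, 1/4, 6⋅√2, 6⋅√7} × {-7, -8/3, -7/6, -4/7, -5/9, 77/2, 2⋅π}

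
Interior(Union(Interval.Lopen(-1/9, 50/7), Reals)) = Interval(-oo, oo)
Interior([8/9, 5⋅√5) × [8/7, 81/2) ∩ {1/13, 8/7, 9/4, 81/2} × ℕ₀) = ∅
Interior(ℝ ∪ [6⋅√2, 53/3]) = (-∞, ∞)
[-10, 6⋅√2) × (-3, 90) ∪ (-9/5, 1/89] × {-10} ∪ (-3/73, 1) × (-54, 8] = ((-9/5, 1/89] × {-10}) ∪ ((-3/73, 1) × (-54, 8]) ∪ ([-10, 6⋅√2) × (-3, 90))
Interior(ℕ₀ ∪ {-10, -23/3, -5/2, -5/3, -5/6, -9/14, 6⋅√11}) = ∅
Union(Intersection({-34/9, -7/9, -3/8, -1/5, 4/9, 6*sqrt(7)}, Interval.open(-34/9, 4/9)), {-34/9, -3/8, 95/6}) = {-34/9, -7/9, -3/8, -1/5, 95/6}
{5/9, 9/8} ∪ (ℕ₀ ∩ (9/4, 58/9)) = {5/9, 9/8} ∪ {3, 4, 5, 6}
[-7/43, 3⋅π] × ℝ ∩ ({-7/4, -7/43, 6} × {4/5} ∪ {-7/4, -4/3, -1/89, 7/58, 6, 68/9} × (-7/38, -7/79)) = ({-7/43, 6} × {4/5}) ∪ ({-1/89, 7/58, 6, 68/9} × (-7/38, -7/79))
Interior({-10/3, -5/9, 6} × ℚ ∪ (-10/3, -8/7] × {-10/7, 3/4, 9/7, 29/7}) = ∅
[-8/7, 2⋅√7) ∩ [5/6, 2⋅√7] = [5/6, 2⋅√7)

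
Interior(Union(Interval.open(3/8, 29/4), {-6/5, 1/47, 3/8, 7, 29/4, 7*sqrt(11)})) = Interval.open(3/8, 29/4)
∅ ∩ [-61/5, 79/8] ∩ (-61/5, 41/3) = ∅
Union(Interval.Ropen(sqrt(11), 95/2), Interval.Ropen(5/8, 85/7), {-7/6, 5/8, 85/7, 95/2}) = Union({-7/6}, Interval(5/8, 95/2))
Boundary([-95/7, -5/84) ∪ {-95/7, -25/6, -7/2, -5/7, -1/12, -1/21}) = {-95/7, -5/84, -1/21}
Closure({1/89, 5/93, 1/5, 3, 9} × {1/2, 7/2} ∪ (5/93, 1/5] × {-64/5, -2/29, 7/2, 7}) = ({1/89, 5/93, 1/5, 3, 9} × {1/2, 7/2}) ∪ ([5/93, 1/5] × {-64/5, -2/29, 7/2, 7})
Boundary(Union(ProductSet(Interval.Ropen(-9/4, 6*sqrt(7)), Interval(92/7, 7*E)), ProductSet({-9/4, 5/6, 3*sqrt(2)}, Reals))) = Union(ProductSet({-9/4}, Reals), ProductSet({-9/4, 6*sqrt(7)}, Interval(92/7, 7*E)), ProductSet({-9/4, 5/6, 3*sqrt(2)}, Union(Interval(-oo, 92/7), Interval(7*E, oo))), ProductSet(Interval(-9/4, 6*sqrt(7)), {92/7, 7*E}))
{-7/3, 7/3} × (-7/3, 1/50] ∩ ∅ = ∅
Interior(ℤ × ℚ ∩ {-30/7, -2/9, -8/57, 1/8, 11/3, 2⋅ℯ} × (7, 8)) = ∅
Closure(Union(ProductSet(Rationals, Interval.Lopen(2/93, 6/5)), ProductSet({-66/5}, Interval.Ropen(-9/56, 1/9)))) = Union(ProductSet({-66/5}, Interval(-9/56, 1/9)), ProductSet(Reals, Interval(2/93, 6/5)))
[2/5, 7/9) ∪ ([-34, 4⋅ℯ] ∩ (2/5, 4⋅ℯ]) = [2/5, 4⋅ℯ]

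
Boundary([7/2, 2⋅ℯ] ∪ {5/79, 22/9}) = {5/79, 22/9, 7/2, 2⋅ℯ}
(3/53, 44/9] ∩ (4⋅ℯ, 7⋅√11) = ∅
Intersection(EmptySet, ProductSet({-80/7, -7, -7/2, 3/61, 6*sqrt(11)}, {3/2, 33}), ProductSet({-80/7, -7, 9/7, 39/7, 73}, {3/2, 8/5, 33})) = EmptySet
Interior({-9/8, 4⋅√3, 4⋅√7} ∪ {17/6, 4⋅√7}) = ∅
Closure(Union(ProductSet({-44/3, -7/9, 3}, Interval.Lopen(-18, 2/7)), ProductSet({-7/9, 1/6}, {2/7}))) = Union(ProductSet({-7/9, 1/6}, {2/7}), ProductSet({-44/3, -7/9, 3}, Interval(-18, 2/7)))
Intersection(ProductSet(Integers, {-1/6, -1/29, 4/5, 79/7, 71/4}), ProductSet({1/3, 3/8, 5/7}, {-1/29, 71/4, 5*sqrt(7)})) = EmptySet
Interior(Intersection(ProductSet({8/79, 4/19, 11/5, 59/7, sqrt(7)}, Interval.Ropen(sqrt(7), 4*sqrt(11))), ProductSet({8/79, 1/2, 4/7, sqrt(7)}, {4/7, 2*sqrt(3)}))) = EmptySet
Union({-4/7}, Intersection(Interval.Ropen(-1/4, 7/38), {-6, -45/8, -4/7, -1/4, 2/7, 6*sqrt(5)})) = {-4/7, -1/4}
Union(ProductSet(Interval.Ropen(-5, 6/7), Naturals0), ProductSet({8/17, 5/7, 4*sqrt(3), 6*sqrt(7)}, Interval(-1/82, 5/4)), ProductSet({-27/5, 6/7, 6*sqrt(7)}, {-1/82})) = Union(ProductSet({-27/5, 6/7, 6*sqrt(7)}, {-1/82}), ProductSet({8/17, 5/7, 4*sqrt(3), 6*sqrt(7)}, Interval(-1/82, 5/4)), ProductSet(Interval.Ropen(-5, 6/7), Naturals0))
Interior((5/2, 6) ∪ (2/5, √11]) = (2/5, 6)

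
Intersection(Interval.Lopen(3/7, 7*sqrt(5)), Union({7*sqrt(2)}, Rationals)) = Union({7*sqrt(2)}, Intersection(Interval.Lopen(3/7, 7*sqrt(5)), Rationals))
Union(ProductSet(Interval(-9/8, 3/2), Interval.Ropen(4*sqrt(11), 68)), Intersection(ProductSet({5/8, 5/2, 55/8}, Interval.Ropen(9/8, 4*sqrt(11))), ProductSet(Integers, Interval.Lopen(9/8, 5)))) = ProductSet(Interval(-9/8, 3/2), Interval.Ropen(4*sqrt(11), 68))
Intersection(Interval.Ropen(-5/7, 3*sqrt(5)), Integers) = Range(0, 7, 1)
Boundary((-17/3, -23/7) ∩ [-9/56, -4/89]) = ∅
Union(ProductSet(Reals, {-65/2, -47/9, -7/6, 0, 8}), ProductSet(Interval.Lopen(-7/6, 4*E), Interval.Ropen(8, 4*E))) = Union(ProductSet(Interval.Lopen(-7/6, 4*E), Interval.Ropen(8, 4*E)), ProductSet(Reals, {-65/2, -47/9, -7/6, 0, 8}))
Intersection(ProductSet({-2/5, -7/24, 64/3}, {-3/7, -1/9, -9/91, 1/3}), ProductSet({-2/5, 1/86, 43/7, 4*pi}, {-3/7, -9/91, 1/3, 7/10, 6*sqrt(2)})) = ProductSet({-2/5}, {-3/7, -9/91, 1/3})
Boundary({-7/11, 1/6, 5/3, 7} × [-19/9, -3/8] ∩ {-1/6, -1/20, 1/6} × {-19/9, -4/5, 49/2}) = {1/6} × {-19/9, -4/5}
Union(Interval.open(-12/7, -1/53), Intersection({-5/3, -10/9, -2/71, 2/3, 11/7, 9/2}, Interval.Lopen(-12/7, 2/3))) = Union({2/3}, Interval.open(-12/7, -1/53))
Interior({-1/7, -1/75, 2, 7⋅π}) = ∅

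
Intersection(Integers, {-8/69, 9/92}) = EmptySet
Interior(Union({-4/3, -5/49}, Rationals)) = EmptySet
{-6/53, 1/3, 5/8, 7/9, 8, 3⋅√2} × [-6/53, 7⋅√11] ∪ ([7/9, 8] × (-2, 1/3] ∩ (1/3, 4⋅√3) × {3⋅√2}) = {-6/53, 1/3, 5/8, 7/9, 8, 3⋅√2} × [-6/53, 7⋅√11]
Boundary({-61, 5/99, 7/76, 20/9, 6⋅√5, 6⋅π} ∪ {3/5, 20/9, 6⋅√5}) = {-61, 5/99, 7/76, 3/5, 20/9, 6⋅√5, 6⋅π}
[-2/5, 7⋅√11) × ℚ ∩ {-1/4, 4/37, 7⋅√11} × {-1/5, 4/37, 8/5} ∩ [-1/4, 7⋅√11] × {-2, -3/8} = ∅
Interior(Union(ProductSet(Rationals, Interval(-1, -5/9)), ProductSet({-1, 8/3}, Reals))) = EmptySet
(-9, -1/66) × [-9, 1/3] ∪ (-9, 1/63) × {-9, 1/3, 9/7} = ((-9, 1/63) × {-9, 1/3, 9/7}) ∪ ((-9, -1/66) × [-9, 1/3])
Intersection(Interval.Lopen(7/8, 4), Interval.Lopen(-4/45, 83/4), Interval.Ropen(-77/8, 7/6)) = Interval.open(7/8, 7/6)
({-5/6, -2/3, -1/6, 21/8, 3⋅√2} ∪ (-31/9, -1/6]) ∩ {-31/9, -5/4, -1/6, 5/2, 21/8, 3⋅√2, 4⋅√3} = {-5/4, -1/6, 21/8, 3⋅√2}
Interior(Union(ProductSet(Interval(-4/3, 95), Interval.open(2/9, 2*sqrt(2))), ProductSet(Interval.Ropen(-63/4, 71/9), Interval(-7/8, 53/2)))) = Union(ProductSet(Interval.open(-63/4, 71/9), Interval.open(-7/8, 53/2)), ProductSet(Interval.Ropen(-4/3, 95), Interval.open(2/9, 2*sqrt(2))))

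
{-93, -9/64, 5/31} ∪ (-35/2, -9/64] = {-93, 5/31} ∪ (-35/2, -9/64]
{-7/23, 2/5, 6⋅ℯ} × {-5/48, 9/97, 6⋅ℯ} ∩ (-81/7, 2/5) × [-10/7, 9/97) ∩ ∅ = ∅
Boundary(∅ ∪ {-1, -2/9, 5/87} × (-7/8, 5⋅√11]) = {-1, -2/9, 5/87} × [-7/8, 5⋅√11]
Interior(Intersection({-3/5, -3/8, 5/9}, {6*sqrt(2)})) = EmptySet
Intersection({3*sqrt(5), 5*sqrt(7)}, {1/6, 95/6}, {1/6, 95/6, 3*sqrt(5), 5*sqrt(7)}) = EmptySet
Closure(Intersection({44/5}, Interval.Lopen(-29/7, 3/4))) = EmptySet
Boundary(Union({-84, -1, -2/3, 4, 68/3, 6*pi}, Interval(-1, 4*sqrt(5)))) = {-84, -1, 68/3, 4*sqrt(5), 6*pi}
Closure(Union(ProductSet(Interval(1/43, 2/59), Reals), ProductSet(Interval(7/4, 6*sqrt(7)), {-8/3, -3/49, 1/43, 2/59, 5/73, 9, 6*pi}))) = Union(ProductSet(Interval(1/43, 2/59), Reals), ProductSet(Interval(7/4, 6*sqrt(7)), {-8/3, -3/49, 1/43, 2/59, 5/73, 9, 6*pi}))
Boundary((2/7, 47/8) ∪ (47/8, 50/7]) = {2/7, 47/8, 50/7}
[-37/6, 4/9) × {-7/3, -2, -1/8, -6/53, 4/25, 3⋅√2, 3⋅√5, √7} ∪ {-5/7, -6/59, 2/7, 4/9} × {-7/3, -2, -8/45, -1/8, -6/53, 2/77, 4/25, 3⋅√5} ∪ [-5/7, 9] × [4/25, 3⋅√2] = ([-5/7, 9] × [4/25, 3⋅√2]) ∪ ({-5/7, -6/59, 2/7, 4/9} × {-7/3, -2, -8/45, -1/8, -6/53, 2/77, 4/25, 3⋅√5}) ∪ ([-37/6, 4/9) × {-7/3, -2, -1/8, -6/53, 4/25, 3⋅√2, 3⋅√5, √7})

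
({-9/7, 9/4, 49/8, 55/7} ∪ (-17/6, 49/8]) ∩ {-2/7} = {-2/7}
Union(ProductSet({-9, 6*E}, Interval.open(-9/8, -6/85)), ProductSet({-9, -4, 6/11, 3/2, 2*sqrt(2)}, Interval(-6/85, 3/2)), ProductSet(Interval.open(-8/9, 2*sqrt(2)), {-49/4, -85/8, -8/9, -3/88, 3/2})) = Union(ProductSet({-9, 6*E}, Interval.open(-9/8, -6/85)), ProductSet({-9, -4, 6/11, 3/2, 2*sqrt(2)}, Interval(-6/85, 3/2)), ProductSet(Interval.open(-8/9, 2*sqrt(2)), {-49/4, -85/8, -8/9, -3/88, 3/2}))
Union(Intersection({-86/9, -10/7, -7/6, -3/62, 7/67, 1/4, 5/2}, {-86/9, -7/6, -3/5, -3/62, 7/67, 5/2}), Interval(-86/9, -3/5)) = Union({-3/62, 7/67, 5/2}, Interval(-86/9, -3/5))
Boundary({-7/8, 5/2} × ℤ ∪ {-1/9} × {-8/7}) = ({-1/9} × {-8/7}) ∪ ({-7/8, 5/2} × ℤ)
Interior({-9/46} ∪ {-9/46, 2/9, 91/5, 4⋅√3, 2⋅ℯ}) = ∅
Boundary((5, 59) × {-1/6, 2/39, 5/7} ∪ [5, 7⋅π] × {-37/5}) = ([5, 59] × {-1/6, 2/39, 5/7}) ∪ ([5, 7⋅π] × {-37/5})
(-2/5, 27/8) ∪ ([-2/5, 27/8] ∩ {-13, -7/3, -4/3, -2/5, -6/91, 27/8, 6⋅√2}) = [-2/5, 27/8]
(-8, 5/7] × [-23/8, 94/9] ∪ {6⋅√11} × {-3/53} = ({6⋅√11} × {-3/53}) ∪ ((-8, 5/7] × [-23/8, 94/9])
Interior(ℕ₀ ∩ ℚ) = ∅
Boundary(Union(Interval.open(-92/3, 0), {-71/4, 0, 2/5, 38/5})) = {-92/3, 0, 2/5, 38/5}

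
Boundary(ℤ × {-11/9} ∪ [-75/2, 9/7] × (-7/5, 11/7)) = ({-75/2, 9/7} × [-7/5, 11/7]) ∪ ([-75/2, 9/7] × {-7/5, 11/7}) ∪ (ℤ \ (-75/2, 9/7) × {-11/9})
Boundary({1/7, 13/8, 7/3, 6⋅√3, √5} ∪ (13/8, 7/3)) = {1/7, 13/8, 7/3, 6⋅√3}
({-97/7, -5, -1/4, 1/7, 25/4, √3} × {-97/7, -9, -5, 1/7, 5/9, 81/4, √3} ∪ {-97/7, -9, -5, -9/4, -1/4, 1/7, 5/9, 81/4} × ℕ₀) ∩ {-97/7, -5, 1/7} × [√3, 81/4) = {-97/7, -5, 1/7} × ({√3} ∪ {2, 3, …, 20})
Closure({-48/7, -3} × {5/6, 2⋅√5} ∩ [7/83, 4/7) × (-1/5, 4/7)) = ∅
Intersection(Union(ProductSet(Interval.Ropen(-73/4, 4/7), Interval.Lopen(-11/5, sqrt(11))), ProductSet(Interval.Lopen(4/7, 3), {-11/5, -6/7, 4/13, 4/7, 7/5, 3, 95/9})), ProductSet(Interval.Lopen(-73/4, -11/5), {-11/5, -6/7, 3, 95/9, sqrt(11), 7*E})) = ProductSet(Interval.Lopen(-73/4, -11/5), {-6/7, 3, sqrt(11)})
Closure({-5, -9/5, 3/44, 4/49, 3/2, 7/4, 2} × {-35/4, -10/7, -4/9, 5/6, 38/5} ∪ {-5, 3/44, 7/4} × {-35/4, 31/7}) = ({-5, 3/44, 7/4} × {-35/4, 31/7}) ∪ ({-5, -9/5, 3/44, 4/49, 3/2, 7/4, 2} × {-35/4, -10/7, -4/9, 5/6, 38/5})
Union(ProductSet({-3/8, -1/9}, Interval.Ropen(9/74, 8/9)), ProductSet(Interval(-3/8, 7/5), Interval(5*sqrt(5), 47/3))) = Union(ProductSet({-3/8, -1/9}, Interval.Ropen(9/74, 8/9)), ProductSet(Interval(-3/8, 7/5), Interval(5*sqrt(5), 47/3)))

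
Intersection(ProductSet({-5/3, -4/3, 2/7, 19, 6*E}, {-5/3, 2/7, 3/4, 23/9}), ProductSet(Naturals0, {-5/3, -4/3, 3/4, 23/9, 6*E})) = ProductSet({19}, {-5/3, 3/4, 23/9})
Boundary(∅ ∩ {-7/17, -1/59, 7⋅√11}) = ∅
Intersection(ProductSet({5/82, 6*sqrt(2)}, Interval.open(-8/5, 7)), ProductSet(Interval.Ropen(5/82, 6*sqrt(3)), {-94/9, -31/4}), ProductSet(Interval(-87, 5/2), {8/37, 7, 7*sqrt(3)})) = EmptySet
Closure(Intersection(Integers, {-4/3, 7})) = {7}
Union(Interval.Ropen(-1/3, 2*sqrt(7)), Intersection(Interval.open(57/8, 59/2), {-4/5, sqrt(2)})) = Interval.Ropen(-1/3, 2*sqrt(7))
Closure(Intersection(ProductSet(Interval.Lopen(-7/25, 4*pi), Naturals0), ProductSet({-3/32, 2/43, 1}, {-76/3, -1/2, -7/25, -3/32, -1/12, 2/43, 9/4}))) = EmptySet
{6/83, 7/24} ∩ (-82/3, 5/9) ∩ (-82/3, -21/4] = ∅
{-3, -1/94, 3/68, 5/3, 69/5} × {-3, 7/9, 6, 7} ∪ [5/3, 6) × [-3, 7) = ([5/3, 6) × [-3, 7)) ∪ ({-3, -1/94, 3/68, 5/3, 69/5} × {-3, 7/9, 6, 7})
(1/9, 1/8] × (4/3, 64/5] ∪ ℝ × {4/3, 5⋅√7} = (ℝ × {4/3, 5⋅√7}) ∪ ((1/9, 1/8] × (4/3, 64/5])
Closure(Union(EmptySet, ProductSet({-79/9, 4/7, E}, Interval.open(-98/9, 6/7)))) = ProductSet({-79/9, 4/7, E}, Interval(-98/9, 6/7))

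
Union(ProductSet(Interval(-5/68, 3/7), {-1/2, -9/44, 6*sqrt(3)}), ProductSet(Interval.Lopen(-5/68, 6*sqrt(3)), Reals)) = Union(ProductSet(Interval(-5/68, 3/7), {-1/2, -9/44, 6*sqrt(3)}), ProductSet(Interval.Lopen(-5/68, 6*sqrt(3)), Reals))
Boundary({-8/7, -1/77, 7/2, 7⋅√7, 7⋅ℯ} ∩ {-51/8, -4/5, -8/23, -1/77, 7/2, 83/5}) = {-1/77, 7/2}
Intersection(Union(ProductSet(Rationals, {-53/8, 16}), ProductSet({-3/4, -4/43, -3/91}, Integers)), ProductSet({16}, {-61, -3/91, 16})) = ProductSet({16}, {16})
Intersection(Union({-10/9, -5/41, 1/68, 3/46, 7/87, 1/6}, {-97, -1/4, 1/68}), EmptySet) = EmptySet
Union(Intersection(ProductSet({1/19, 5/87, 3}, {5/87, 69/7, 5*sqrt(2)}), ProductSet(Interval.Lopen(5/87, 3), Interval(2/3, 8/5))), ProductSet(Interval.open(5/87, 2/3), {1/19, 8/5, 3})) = ProductSet(Interval.open(5/87, 2/3), {1/19, 8/5, 3})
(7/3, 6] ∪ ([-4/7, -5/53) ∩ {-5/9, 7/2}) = {-5/9} ∪ (7/3, 6]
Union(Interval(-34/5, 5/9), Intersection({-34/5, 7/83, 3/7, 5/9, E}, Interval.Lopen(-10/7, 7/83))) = Interval(-34/5, 5/9)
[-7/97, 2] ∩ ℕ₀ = {0, 1, 2}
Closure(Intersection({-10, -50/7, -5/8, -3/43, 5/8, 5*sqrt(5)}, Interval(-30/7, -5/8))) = {-5/8}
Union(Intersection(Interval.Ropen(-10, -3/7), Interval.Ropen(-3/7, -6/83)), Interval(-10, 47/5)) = Interval(-10, 47/5)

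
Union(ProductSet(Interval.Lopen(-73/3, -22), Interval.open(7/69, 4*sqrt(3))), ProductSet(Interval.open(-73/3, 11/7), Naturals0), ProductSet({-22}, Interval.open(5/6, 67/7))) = Union(ProductSet({-22}, Interval.open(5/6, 67/7)), ProductSet(Interval.Lopen(-73/3, -22), Interval.open(7/69, 4*sqrt(3))), ProductSet(Interval.open(-73/3, 11/7), Naturals0))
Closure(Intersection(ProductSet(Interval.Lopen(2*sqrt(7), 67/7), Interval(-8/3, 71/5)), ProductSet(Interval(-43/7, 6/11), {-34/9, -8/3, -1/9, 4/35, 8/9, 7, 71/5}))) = EmptySet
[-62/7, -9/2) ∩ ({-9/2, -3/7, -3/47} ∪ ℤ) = {-8, -7, -6, -5}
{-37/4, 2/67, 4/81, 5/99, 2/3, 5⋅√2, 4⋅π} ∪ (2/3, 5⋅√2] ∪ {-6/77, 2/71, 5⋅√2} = {-37/4, -6/77, 2/71, 2/67, 4/81, 5/99, 4⋅π} ∪ [2/3, 5⋅√2]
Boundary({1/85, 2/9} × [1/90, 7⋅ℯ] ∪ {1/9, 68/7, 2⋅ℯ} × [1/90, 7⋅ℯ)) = {1/85, 1/9, 2/9, 68/7, 2⋅ℯ} × [1/90, 7⋅ℯ]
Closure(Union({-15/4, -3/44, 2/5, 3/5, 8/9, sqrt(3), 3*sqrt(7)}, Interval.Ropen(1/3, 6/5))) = Union({-15/4, -3/44, sqrt(3), 3*sqrt(7)}, Interval(1/3, 6/5))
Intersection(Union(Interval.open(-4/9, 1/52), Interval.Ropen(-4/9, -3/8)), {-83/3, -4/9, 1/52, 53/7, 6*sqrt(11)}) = {-4/9}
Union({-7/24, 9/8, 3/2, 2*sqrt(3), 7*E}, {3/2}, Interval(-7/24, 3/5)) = Union({9/8, 3/2, 2*sqrt(3), 7*E}, Interval(-7/24, 3/5))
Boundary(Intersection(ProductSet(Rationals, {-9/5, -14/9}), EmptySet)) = EmptySet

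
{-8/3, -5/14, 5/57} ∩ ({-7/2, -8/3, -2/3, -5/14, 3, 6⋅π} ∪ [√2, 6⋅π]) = {-8/3, -5/14}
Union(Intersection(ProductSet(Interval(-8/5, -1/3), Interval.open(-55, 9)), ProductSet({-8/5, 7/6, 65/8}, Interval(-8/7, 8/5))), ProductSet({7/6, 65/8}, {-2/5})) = Union(ProductSet({-8/5}, Interval(-8/7, 8/5)), ProductSet({7/6, 65/8}, {-2/5}))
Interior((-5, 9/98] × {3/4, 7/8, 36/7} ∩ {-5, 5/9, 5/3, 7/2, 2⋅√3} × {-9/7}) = ∅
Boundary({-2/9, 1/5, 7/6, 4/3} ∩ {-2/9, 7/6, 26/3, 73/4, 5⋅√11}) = {-2/9, 7/6}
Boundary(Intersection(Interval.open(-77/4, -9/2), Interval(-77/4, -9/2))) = {-77/4, -9/2}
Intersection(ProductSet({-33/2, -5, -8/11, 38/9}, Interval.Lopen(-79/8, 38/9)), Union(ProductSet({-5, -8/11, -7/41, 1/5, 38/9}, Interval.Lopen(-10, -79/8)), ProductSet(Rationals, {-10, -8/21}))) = ProductSet({-33/2, -5, -8/11, 38/9}, {-8/21})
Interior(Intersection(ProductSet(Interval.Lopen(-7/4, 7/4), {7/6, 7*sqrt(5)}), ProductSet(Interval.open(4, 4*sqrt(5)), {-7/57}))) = EmptySet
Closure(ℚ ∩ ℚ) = ℝ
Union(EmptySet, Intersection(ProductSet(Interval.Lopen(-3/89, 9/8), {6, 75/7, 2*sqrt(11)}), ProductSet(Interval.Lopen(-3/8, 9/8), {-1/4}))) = EmptySet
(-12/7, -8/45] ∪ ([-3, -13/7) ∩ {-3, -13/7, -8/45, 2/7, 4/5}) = {-3} ∪ (-12/7, -8/45]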